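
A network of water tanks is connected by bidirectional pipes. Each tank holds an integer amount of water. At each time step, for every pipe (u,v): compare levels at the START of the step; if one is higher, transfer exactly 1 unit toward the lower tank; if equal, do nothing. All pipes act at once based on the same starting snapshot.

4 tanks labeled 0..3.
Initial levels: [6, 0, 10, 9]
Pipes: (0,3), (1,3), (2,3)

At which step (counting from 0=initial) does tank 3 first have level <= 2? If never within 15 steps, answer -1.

Answer: -1

Derivation:
Step 1: flows [3->0,3->1,2->3] -> levels [7 1 9 8]
Step 2: flows [3->0,3->1,2->3] -> levels [8 2 8 7]
Step 3: flows [0->3,3->1,2->3] -> levels [7 3 7 8]
Step 4: flows [3->0,3->1,3->2] -> levels [8 4 8 5]
Step 5: flows [0->3,3->1,2->3] -> levels [7 5 7 6]
Step 6: flows [0->3,3->1,2->3] -> levels [6 6 6 7]
Step 7: flows [3->0,3->1,3->2] -> levels [7 7 7 4]
Step 8: flows [0->3,1->3,2->3] -> levels [6 6 6 7]
  -> period-2 cycle (repeats step 6); tank 3 never drops to <=2
Tank 3 never reaches <=2 within 15 steps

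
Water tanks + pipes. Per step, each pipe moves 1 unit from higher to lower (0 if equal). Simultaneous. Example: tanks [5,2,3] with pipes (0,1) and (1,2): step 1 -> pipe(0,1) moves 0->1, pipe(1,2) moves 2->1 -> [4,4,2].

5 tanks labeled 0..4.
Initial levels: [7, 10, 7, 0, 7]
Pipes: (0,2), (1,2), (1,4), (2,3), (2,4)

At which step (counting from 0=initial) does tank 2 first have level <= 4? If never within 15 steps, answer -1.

Answer: 3

Derivation:
Step 1: flows [0=2,1->2,1->4,2->3,2=4] -> levels [7 8 7 1 8]
Step 2: flows [0=2,1->2,1=4,2->3,4->2] -> levels [7 7 8 2 7]
Step 3: flows [2->0,2->1,1=4,2->3,2->4] -> levels [8 8 4 3 8]
Tank 2 first reaches <=4 at step 3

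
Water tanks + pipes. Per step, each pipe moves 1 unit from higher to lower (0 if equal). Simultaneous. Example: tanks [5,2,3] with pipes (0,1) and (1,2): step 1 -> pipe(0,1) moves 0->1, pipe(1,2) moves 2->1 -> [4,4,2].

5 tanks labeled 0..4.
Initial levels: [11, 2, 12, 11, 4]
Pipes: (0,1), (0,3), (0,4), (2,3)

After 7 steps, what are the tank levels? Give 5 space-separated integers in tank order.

Step 1: flows [0->1,0=3,0->4,2->3] -> levels [9 3 11 12 5]
Step 2: flows [0->1,3->0,0->4,3->2] -> levels [8 4 12 10 6]
Step 3: flows [0->1,3->0,0->4,2->3] -> levels [7 5 11 10 7]
Step 4: flows [0->1,3->0,0=4,2->3] -> levels [7 6 10 10 7]
Step 5: flows [0->1,3->0,0=4,2=3] -> levels [7 7 10 9 7]
Step 6: flows [0=1,3->0,0=4,2->3] -> levels [8 7 9 9 7]
Step 7: flows [0->1,3->0,0->4,2=3] -> levels [7 8 9 8 8]

Answer: 7 8 9 8 8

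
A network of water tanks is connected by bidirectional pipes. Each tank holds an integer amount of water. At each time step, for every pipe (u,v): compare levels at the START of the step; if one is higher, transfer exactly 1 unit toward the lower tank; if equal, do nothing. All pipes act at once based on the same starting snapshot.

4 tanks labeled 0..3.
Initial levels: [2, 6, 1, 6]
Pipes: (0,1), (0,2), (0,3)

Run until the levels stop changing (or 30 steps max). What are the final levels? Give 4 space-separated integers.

Step 1: flows [1->0,0->2,3->0] -> levels [3 5 2 5]
Step 2: flows [1->0,0->2,3->0] -> levels [4 4 3 4]
Step 3: flows [0=1,0->2,0=3] -> levels [3 4 4 4]
Step 4: flows [1->0,2->0,3->0] -> levels [6 3 3 3]
Step 5: flows [0->1,0->2,0->3] -> levels [3 4 4 4]
  -> period-2 cycle: step 5 state = step 3 state; never stabilizes
  -> state at step 30: (30-3) mod 2 = 1, same as step 4 -> [6 3 3 3]

Answer: 6 3 3 3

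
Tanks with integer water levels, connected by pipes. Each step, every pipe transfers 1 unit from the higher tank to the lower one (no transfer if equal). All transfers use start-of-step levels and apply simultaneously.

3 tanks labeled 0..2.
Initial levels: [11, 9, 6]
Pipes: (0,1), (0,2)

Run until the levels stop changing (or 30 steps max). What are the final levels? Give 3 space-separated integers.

Answer: 10 8 8

Derivation:
Step 1: flows [0->1,0->2] -> levels [9 10 7]
Step 2: flows [1->0,0->2] -> levels [9 9 8]
Step 3: flows [0=1,0->2] -> levels [8 9 9]
Step 4: flows [1->0,2->0] -> levels [10 8 8]
Step 5: flows [0->1,0->2] -> levels [8 9 9]
  -> period-2 cycle: step 5 state = step 3 state; never stabilizes
  -> state at step 30: (30-3) mod 2 = 1, same as step 4 -> [10 8 8]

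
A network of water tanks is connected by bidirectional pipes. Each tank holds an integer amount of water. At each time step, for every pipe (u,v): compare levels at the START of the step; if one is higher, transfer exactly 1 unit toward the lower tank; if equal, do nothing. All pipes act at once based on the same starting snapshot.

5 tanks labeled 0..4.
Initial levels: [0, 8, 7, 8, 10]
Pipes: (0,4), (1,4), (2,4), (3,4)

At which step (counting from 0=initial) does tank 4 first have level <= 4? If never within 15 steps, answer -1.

Step 1: flows [4->0,4->1,4->2,4->3] -> levels [1 9 8 9 6]
Step 2: flows [4->0,1->4,2->4,3->4] -> levels [2 8 7 8 8]
Step 3: flows [4->0,1=4,4->2,3=4] -> levels [3 8 8 8 6]
Step 4: flows [4->0,1->4,2->4,3->4] -> levels [4 7 7 7 8]
Step 5: flows [4->0,4->1,4->2,4->3] -> levels [5 8 8 8 4]
Tank 4 first reaches <=4 at step 5

Answer: 5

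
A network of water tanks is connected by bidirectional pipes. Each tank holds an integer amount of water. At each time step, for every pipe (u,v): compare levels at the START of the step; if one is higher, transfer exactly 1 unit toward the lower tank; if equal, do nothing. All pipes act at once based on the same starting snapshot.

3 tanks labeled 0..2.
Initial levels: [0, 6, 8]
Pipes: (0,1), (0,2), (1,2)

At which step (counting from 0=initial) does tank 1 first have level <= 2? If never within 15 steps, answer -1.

Step 1: flows [1->0,2->0,2->1] -> levels [2 6 6]
Step 2: flows [1->0,2->0,1=2] -> levels [4 5 5]
Step 3: flows [1->0,2->0,1=2] -> levels [6 4 4]
Step 4: flows [0->1,0->2,1=2] -> levels [4 5 5]
  -> period-2 cycle (repeats step 2); tank 1 never drops to <=2
Tank 1 never reaches <=2 within 15 steps

Answer: -1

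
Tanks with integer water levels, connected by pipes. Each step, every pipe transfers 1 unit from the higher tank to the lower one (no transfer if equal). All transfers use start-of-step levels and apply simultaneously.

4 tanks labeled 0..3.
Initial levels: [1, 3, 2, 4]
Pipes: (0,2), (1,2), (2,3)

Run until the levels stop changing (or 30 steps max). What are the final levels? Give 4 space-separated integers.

Answer: 3 3 1 3

Derivation:
Step 1: flows [2->0,1->2,3->2] -> levels [2 2 3 3]
Step 2: flows [2->0,2->1,2=3] -> levels [3 3 1 3]
Step 3: flows [0->2,1->2,3->2] -> levels [2 2 4 2]
Step 4: flows [2->0,2->1,2->3] -> levels [3 3 1 3]
  -> period-2 cycle: step 4 state = step 2 state; never stabilizes
  -> state at step 30: (30-2) mod 2 = 0, same as step 2 -> [3 3 1 3]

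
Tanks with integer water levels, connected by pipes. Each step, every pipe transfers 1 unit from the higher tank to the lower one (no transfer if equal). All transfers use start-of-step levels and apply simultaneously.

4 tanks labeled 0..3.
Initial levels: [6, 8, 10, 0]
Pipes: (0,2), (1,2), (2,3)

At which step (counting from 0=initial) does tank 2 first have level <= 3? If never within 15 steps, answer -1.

Answer: -1

Derivation:
Step 1: flows [2->0,2->1,2->3] -> levels [7 9 7 1]
Step 2: flows [0=2,1->2,2->3] -> levels [7 8 7 2]
Step 3: flows [0=2,1->2,2->3] -> levels [7 7 7 3]
Step 4: flows [0=2,1=2,2->3] -> levels [7 7 6 4]
Step 5: flows [0->2,1->2,2->3] -> levels [6 6 7 5]
Step 6: flows [2->0,2->1,2->3] -> levels [7 7 4 6]
Step 7: flows [0->2,1->2,3->2] -> levels [6 6 7 5]
  -> period-2 cycle (repeats step 5); tank 2 never drops to <=3
Tank 2 never reaches <=3 within 15 steps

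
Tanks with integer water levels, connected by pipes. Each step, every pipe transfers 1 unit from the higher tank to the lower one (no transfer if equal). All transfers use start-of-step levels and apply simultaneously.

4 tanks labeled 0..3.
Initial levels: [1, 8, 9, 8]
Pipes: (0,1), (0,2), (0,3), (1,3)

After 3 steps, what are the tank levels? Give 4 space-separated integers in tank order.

Step 1: flows [1->0,2->0,3->0,1=3] -> levels [4 7 8 7]
Step 2: flows [1->0,2->0,3->0,1=3] -> levels [7 6 7 6]
Step 3: flows [0->1,0=2,0->3,1=3] -> levels [5 7 7 7]

Answer: 5 7 7 7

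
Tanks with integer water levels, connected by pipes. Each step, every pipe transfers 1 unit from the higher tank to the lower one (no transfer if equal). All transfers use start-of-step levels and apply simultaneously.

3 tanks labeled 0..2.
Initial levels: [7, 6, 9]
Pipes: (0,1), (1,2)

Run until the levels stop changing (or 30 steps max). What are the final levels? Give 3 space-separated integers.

Step 1: flows [0->1,2->1] -> levels [6 8 8]
Step 2: flows [1->0,1=2] -> levels [7 7 8]
Step 3: flows [0=1,2->1] -> levels [7 8 7]
Step 4: flows [1->0,1->2] -> levels [8 6 8]
Step 5: flows [0->1,2->1] -> levels [7 8 7]
  -> period-2 cycle: step 5 state = step 3 state; never stabilizes
  -> state at step 30: (30-3) mod 2 = 1, same as step 4 -> [8 6 8]

Answer: 8 6 8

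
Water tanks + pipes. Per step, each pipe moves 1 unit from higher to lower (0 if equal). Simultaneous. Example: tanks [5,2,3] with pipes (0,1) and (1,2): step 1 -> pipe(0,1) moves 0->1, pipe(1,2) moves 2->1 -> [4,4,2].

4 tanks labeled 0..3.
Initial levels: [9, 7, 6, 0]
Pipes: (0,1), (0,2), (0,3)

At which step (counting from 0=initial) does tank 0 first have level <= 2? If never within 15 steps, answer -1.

Answer: -1

Derivation:
Step 1: flows [0->1,0->2,0->3] -> levels [6 8 7 1]
Step 2: flows [1->0,2->0,0->3] -> levels [7 7 6 2]
Step 3: flows [0=1,0->2,0->3] -> levels [5 7 7 3]
Step 4: flows [1->0,2->0,0->3] -> levels [6 6 6 4]
Step 5: flows [0=1,0=2,0->3] -> levels [5 6 6 5]
Step 6: flows [1->0,2->0,0=3] -> levels [7 5 5 5]
Step 7: flows [0->1,0->2,0->3] -> levels [4 6 6 6]
Step 8: flows [1->0,2->0,3->0] -> levels [7 5 5 5]
  -> period-2 cycle (repeats step 6); tank 0 never drops to <=2
Tank 0 never reaches <=2 within 15 steps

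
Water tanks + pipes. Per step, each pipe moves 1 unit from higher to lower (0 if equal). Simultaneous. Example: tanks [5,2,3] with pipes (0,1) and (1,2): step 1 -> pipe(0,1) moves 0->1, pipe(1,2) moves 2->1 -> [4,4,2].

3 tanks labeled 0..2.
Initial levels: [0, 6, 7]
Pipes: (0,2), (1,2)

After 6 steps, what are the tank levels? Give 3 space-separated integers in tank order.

Step 1: flows [2->0,2->1] -> levels [1 7 5]
Step 2: flows [2->0,1->2] -> levels [2 6 5]
Step 3: flows [2->0,1->2] -> levels [3 5 5]
Step 4: flows [2->0,1=2] -> levels [4 5 4]
Step 5: flows [0=2,1->2] -> levels [4 4 5]
Step 6: flows [2->0,2->1] -> levels [5 5 3]

Answer: 5 5 3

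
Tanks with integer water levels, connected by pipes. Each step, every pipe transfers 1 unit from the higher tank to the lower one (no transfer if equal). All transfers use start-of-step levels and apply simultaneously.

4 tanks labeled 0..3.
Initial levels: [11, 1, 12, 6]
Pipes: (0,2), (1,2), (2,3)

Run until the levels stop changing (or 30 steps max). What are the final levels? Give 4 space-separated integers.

Step 1: flows [2->0,2->1,2->3] -> levels [12 2 9 7]
Step 2: flows [0->2,2->1,2->3] -> levels [11 3 8 8]
Step 3: flows [0->2,2->1,2=3] -> levels [10 4 8 8]
Step 4: flows [0->2,2->1,2=3] -> levels [9 5 8 8]
Step 5: flows [0->2,2->1,2=3] -> levels [8 6 8 8]
Step 6: flows [0=2,2->1,2=3] -> levels [8 7 7 8]
Step 7: flows [0->2,1=2,3->2] -> levels [7 7 9 7]
Step 8: flows [2->0,2->1,2->3] -> levels [8 8 6 8]
Step 9: flows [0->2,1->2,3->2] -> levels [7 7 9 7]
  -> period-2 cycle: step 9 state = step 7 state; never stabilizes
  -> state at step 30: (30-7) mod 2 = 1, same as step 8 -> [8 8 6 8]

Answer: 8 8 6 8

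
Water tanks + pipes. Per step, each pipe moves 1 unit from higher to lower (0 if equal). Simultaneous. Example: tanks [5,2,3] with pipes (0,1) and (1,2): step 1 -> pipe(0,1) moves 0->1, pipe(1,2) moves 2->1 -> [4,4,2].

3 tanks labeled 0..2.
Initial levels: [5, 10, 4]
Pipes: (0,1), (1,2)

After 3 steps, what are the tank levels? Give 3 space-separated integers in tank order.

Answer: 6 7 6

Derivation:
Step 1: flows [1->0,1->2] -> levels [6 8 5]
Step 2: flows [1->0,1->2] -> levels [7 6 6]
Step 3: flows [0->1,1=2] -> levels [6 7 6]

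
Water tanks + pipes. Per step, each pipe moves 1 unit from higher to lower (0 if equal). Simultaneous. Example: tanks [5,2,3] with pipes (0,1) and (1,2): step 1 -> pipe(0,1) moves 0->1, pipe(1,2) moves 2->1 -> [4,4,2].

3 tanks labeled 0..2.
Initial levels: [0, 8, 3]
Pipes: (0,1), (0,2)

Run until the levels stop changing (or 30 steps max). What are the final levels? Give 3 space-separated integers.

Answer: 5 3 3

Derivation:
Step 1: flows [1->0,2->0] -> levels [2 7 2]
Step 2: flows [1->0,0=2] -> levels [3 6 2]
Step 3: flows [1->0,0->2] -> levels [3 5 3]
Step 4: flows [1->0,0=2] -> levels [4 4 3]
Step 5: flows [0=1,0->2] -> levels [3 4 4]
Step 6: flows [1->0,2->0] -> levels [5 3 3]
Step 7: flows [0->1,0->2] -> levels [3 4 4]
  -> period-2 cycle: step 7 state = step 5 state; never stabilizes
  -> state at step 30: (30-5) mod 2 = 1, same as step 6 -> [5 3 3]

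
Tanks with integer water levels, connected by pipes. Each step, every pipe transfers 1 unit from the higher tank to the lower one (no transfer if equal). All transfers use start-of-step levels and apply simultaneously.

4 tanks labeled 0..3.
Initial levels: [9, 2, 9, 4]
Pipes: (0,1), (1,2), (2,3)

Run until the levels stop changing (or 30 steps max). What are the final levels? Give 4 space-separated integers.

Step 1: flows [0->1,2->1,2->3] -> levels [8 4 7 5]
Step 2: flows [0->1,2->1,2->3] -> levels [7 6 5 6]
Step 3: flows [0->1,1->2,3->2] -> levels [6 6 7 5]
Step 4: flows [0=1,2->1,2->3] -> levels [6 7 5 6]
Step 5: flows [1->0,1->2,3->2] -> levels [7 5 7 5]
Step 6: flows [0->1,2->1,2->3] -> levels [6 7 5 6]
  -> period-2 cycle: step 6 state = step 4 state; never stabilizes
  -> state at step 30: (30-4) mod 2 = 0, same as step 4 -> [6 7 5 6]

Answer: 6 7 5 6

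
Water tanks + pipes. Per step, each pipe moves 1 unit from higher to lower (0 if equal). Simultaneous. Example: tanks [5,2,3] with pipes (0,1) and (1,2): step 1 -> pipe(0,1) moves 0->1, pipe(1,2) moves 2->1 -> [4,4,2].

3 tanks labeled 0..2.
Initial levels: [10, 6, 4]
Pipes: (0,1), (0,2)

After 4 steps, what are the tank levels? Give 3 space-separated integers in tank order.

Step 1: flows [0->1,0->2] -> levels [8 7 5]
Step 2: flows [0->1,0->2] -> levels [6 8 6]
Step 3: flows [1->0,0=2] -> levels [7 7 6]
Step 4: flows [0=1,0->2] -> levels [6 7 7]

Answer: 6 7 7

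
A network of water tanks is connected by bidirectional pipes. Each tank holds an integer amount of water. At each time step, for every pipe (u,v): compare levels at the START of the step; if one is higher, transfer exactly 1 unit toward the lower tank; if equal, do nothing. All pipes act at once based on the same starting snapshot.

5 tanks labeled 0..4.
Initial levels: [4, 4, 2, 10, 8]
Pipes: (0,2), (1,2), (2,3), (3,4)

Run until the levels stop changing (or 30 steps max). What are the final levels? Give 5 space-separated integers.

Answer: 5 5 4 8 6

Derivation:
Step 1: flows [0->2,1->2,3->2,3->4] -> levels [3 3 5 8 9]
Step 2: flows [2->0,2->1,3->2,4->3] -> levels [4 4 4 8 8]
Step 3: flows [0=2,1=2,3->2,3=4] -> levels [4 4 5 7 8]
Step 4: flows [2->0,2->1,3->2,4->3] -> levels [5 5 4 7 7]
Step 5: flows [0->2,1->2,3->2,3=4] -> levels [4 4 7 6 7]
Step 6: flows [2->0,2->1,2->3,4->3] -> levels [5 5 4 8 6]
Step 7: flows [0->2,1->2,3->2,3->4] -> levels [4 4 7 6 7]
  -> period-2 cycle: step 7 state = step 5 state; never stabilizes
  -> state at step 30: (30-5) mod 2 = 1, same as step 6 -> [5 5 4 8 6]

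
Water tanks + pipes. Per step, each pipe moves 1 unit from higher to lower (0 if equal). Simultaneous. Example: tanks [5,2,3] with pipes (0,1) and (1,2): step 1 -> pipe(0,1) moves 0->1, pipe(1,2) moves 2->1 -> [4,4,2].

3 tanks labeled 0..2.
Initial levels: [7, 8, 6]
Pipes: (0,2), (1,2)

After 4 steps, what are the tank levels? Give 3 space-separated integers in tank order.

Answer: 7 8 6

Derivation:
Step 1: flows [0->2,1->2] -> levels [6 7 8]
Step 2: flows [2->0,2->1] -> levels [7 8 6]
  -> period-2 cycle: step 2 state = step 0 state
  -> state at step 4: (4-0) mod 2 = 0, same as step 0 -> [7 8 6]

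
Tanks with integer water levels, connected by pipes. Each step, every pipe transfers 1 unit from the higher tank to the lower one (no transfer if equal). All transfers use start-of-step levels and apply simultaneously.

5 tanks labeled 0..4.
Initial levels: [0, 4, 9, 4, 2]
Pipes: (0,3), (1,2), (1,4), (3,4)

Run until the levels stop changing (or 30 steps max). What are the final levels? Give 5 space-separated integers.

Step 1: flows [3->0,2->1,1->4,3->4] -> levels [1 4 8 2 4]
Step 2: flows [3->0,2->1,1=4,4->3] -> levels [2 5 7 2 3]
Step 3: flows [0=3,2->1,1->4,4->3] -> levels [2 5 6 3 3]
Step 4: flows [3->0,2->1,1->4,3=4] -> levels [3 5 5 2 4]
Step 5: flows [0->3,1=2,1->4,4->3] -> levels [2 4 5 4 4]
Step 6: flows [3->0,2->1,1=4,3=4] -> levels [3 5 4 3 4]
Step 7: flows [0=3,1->2,1->4,4->3] -> levels [3 3 5 4 4]
Step 8: flows [3->0,2->1,4->1,3=4] -> levels [4 5 4 3 3]
Step 9: flows [0->3,1->2,1->4,3=4] -> levels [3 3 5 4 4]
  -> period-2 cycle: step 9 state = step 7 state; never stabilizes
  -> state at step 30: (30-7) mod 2 = 1, same as step 8 -> [4 5 4 3 3]

Answer: 4 5 4 3 3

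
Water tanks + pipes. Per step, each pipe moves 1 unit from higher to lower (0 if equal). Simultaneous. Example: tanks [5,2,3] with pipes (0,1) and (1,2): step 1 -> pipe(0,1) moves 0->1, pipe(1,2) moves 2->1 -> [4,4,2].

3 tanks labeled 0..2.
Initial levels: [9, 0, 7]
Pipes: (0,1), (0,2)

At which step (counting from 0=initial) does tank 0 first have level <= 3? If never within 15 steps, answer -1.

Step 1: flows [0->1,0->2] -> levels [7 1 8]
Step 2: flows [0->1,2->0] -> levels [7 2 7]
Step 3: flows [0->1,0=2] -> levels [6 3 7]
Step 4: flows [0->1,2->0] -> levels [6 4 6]
Step 5: flows [0->1,0=2] -> levels [5 5 6]
Step 6: flows [0=1,2->0] -> levels [6 5 5]
Step 7: flows [0->1,0->2] -> levels [4 6 6]
Step 8: flows [1->0,2->0] -> levels [6 5 5]
  -> period-2 cycle (repeats step 6); tank 0 never drops to <=3
Tank 0 never reaches <=3 within 15 steps

Answer: -1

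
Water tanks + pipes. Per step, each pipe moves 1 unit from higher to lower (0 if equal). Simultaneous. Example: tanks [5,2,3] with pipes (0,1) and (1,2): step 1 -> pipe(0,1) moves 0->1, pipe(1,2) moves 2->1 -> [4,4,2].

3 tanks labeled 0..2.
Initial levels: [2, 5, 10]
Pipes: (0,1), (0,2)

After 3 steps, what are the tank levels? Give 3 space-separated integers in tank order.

Answer: 5 5 7

Derivation:
Step 1: flows [1->0,2->0] -> levels [4 4 9]
Step 2: flows [0=1,2->0] -> levels [5 4 8]
Step 3: flows [0->1,2->0] -> levels [5 5 7]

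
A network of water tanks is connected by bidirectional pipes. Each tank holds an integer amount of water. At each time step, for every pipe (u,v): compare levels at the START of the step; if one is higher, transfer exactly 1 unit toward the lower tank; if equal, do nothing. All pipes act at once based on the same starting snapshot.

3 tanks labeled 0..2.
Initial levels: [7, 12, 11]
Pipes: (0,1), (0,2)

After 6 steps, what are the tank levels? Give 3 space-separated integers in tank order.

Step 1: flows [1->0,2->0] -> levels [9 11 10]
Step 2: flows [1->0,2->0] -> levels [11 10 9]
Step 3: flows [0->1,0->2] -> levels [9 11 10]
  -> period-2 cycle: step 3 state = step 1 state
  -> state at step 6: (6-1) mod 2 = 1, same as step 2 -> [11 10 9]

Answer: 11 10 9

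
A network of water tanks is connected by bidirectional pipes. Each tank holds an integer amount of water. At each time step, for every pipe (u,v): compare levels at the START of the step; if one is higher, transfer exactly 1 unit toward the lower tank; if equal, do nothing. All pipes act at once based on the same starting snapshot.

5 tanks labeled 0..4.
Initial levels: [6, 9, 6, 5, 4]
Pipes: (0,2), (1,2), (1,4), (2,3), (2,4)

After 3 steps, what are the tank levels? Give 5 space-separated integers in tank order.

Step 1: flows [0=2,1->2,1->4,2->3,2->4] -> levels [6 7 5 6 6]
Step 2: flows [0->2,1->2,1->4,3->2,4->2] -> levels [5 5 9 5 6]
Step 3: flows [2->0,2->1,4->1,2->3,2->4] -> levels [6 7 5 6 6]

Answer: 6 7 5 6 6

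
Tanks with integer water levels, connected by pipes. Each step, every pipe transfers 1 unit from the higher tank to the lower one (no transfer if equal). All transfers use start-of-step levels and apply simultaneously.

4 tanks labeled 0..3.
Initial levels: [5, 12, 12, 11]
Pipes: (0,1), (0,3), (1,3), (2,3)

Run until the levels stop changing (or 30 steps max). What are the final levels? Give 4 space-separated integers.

Answer: 10 10 11 9

Derivation:
Step 1: flows [1->0,3->0,1->3,2->3] -> levels [7 10 11 12]
Step 2: flows [1->0,3->0,3->1,3->2] -> levels [9 10 12 9]
Step 3: flows [1->0,0=3,1->3,2->3] -> levels [10 8 11 11]
Step 4: flows [0->1,3->0,3->1,2=3] -> levels [10 10 11 9]
Step 5: flows [0=1,0->3,1->3,2->3] -> levels [9 9 10 12]
Step 6: flows [0=1,3->0,3->1,3->2] -> levels [10 10 11 9]
  -> period-2 cycle: step 6 state = step 4 state; never stabilizes
  -> state at step 30: (30-4) mod 2 = 0, same as step 4 -> [10 10 11 9]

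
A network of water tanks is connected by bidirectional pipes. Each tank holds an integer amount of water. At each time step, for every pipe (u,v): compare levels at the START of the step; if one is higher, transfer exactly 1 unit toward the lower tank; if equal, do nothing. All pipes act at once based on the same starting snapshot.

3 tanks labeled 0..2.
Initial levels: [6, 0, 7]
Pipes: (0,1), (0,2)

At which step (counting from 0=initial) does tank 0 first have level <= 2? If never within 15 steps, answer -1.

Step 1: flows [0->1,2->0] -> levels [6 1 6]
Step 2: flows [0->1,0=2] -> levels [5 2 6]
Step 3: flows [0->1,2->0] -> levels [5 3 5]
Step 4: flows [0->1,0=2] -> levels [4 4 5]
Step 5: flows [0=1,2->0] -> levels [5 4 4]
Step 6: flows [0->1,0->2] -> levels [3 5 5]
Step 7: flows [1->0,2->0] -> levels [5 4 4]
  -> period-2 cycle (repeats step 5); tank 0 never drops to <=2
Tank 0 never reaches <=2 within 15 steps

Answer: -1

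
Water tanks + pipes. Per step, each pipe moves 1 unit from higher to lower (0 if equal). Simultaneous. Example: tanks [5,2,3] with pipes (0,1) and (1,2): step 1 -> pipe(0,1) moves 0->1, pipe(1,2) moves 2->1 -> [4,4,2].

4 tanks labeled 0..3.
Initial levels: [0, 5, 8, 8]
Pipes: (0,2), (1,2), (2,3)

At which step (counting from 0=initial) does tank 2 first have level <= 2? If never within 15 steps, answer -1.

Step 1: flows [2->0,2->1,2=3] -> levels [1 6 6 8]
Step 2: flows [2->0,1=2,3->2] -> levels [2 6 6 7]
Step 3: flows [2->0,1=2,3->2] -> levels [3 6 6 6]
Step 4: flows [2->0,1=2,2=3] -> levels [4 6 5 6]
Step 5: flows [2->0,1->2,3->2] -> levels [5 5 6 5]
Step 6: flows [2->0,2->1,2->3] -> levels [6 6 3 6]
Step 7: flows [0->2,1->2,3->2] -> levels [5 5 6 5]
  -> period-2 cycle (repeats step 5); tank 2 never drops to <=2
Tank 2 never reaches <=2 within 15 steps

Answer: -1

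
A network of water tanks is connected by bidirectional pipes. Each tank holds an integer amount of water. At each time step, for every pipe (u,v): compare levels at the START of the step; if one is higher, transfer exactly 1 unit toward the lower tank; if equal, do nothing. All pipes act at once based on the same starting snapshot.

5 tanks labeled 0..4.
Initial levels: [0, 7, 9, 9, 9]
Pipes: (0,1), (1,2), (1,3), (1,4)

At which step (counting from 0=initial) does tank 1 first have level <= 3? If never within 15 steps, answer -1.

Step 1: flows [1->0,2->1,3->1,4->1] -> levels [1 9 8 8 8]
Step 2: flows [1->0,1->2,1->3,1->4] -> levels [2 5 9 9 9]
Step 3: flows [1->0,2->1,3->1,4->1] -> levels [3 7 8 8 8]
Step 4: flows [1->0,2->1,3->1,4->1] -> levels [4 9 7 7 7]
Step 5: flows [1->0,1->2,1->3,1->4] -> levels [5 5 8 8 8]
Step 6: flows [0=1,2->1,3->1,4->1] -> levels [5 8 7 7 7]
Step 7: flows [1->0,1->2,1->3,1->4] -> levels [6 4 8 8 8]
Step 8: flows [0->1,2->1,3->1,4->1] -> levels [5 8 7 7 7]
  -> period-2 cycle (repeats step 6); tank 1 never drops to <=3
Tank 1 never reaches <=3 within 15 steps

Answer: -1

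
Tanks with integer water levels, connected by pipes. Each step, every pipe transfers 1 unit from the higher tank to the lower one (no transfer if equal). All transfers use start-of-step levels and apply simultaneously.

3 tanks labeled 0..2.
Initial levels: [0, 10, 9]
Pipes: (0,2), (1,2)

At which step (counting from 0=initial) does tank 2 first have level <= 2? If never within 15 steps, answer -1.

Step 1: flows [2->0,1->2] -> levels [1 9 9]
Step 2: flows [2->0,1=2] -> levels [2 9 8]
Step 3: flows [2->0,1->2] -> levels [3 8 8]
Step 4: flows [2->0,1=2] -> levels [4 8 7]
Step 5: flows [2->0,1->2] -> levels [5 7 7]
Step 6: flows [2->0,1=2] -> levels [6 7 6]
Step 7: flows [0=2,1->2] -> levels [6 6 7]
Step 8: flows [2->0,2->1] -> levels [7 7 5]
Step 9: flows [0->2,1->2] -> levels [6 6 7]
  -> period-2 cycle (repeats step 7); tank 2 never drops to <=2
Tank 2 never reaches <=2 within 15 steps

Answer: -1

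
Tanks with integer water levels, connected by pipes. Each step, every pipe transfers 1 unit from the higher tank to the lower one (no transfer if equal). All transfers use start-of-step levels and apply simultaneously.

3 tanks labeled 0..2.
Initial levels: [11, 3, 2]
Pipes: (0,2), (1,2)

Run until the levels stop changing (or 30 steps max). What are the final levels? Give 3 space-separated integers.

Step 1: flows [0->2,1->2] -> levels [10 2 4]
Step 2: flows [0->2,2->1] -> levels [9 3 4]
Step 3: flows [0->2,2->1] -> levels [8 4 4]
Step 4: flows [0->2,1=2] -> levels [7 4 5]
Step 5: flows [0->2,2->1] -> levels [6 5 5]
Step 6: flows [0->2,1=2] -> levels [5 5 6]
Step 7: flows [2->0,2->1] -> levels [6 6 4]
Step 8: flows [0->2,1->2] -> levels [5 5 6]
  -> period-2 cycle: step 8 state = step 6 state; never stabilizes
  -> state at step 30: (30-6) mod 2 = 0, same as step 6 -> [5 5 6]

Answer: 5 5 6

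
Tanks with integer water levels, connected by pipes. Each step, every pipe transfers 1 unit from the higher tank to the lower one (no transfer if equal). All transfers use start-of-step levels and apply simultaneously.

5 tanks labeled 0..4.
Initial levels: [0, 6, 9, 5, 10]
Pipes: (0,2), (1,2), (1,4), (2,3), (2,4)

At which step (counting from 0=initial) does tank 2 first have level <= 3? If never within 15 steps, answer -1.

Answer: -1

Derivation:
Step 1: flows [2->0,2->1,4->1,2->3,4->2] -> levels [1 8 7 6 8]
Step 2: flows [2->0,1->2,1=4,2->3,4->2] -> levels [2 7 7 7 7]
Step 3: flows [2->0,1=2,1=4,2=3,2=4] -> levels [3 7 6 7 7]
Step 4: flows [2->0,1->2,1=4,3->2,4->2] -> levels [4 6 8 6 6]
Step 5: flows [2->0,2->1,1=4,2->3,2->4] -> levels [5 7 4 7 7]
Step 6: flows [0->2,1->2,1=4,3->2,4->2] -> levels [4 6 8 6 6]
  -> period-2 cycle (repeats step 4); tank 2 never drops to <=3
Tank 2 never reaches <=3 within 15 steps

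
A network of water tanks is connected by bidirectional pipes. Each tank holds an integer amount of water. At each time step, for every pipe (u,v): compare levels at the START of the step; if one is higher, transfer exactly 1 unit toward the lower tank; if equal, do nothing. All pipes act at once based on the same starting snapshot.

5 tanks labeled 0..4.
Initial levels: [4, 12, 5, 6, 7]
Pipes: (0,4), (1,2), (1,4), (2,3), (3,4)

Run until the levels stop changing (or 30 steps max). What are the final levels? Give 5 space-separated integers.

Answer: 7 8 6 8 5

Derivation:
Step 1: flows [4->0,1->2,1->4,3->2,4->3] -> levels [5 10 7 6 6]
Step 2: flows [4->0,1->2,1->4,2->3,3=4] -> levels [6 8 7 7 6]
Step 3: flows [0=4,1->2,1->4,2=3,3->4] -> levels [6 6 8 6 8]
Step 4: flows [4->0,2->1,4->1,2->3,4->3] -> levels [7 8 6 8 5]
Step 5: flows [0->4,1->2,1->4,3->2,3->4] -> levels [6 6 8 6 8]
  -> period-2 cycle: step 5 state = step 3 state; never stabilizes
  -> state at step 30: (30-3) mod 2 = 1, same as step 4 -> [7 8 6 8 5]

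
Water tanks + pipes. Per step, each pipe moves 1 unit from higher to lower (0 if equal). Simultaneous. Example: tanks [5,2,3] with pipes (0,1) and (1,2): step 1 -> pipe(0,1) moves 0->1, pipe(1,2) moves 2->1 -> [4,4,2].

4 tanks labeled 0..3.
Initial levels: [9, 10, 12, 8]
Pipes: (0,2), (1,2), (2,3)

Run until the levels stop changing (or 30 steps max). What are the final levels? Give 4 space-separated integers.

Step 1: flows [2->0,2->1,2->3] -> levels [10 11 9 9]
Step 2: flows [0->2,1->2,2=3] -> levels [9 10 11 9]
Step 3: flows [2->0,2->1,2->3] -> levels [10 11 8 10]
Step 4: flows [0->2,1->2,3->2] -> levels [9 10 11 9]
  -> period-2 cycle: step 4 state = step 2 state; never stabilizes
  -> state at step 30: (30-2) mod 2 = 0, same as step 2 -> [9 10 11 9]

Answer: 9 10 11 9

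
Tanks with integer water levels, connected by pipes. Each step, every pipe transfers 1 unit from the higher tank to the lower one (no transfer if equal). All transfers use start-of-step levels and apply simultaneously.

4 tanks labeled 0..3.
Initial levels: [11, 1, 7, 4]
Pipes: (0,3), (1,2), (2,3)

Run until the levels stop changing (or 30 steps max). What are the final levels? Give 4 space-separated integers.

Answer: 5 6 5 7

Derivation:
Step 1: flows [0->3,2->1,2->3] -> levels [10 2 5 6]
Step 2: flows [0->3,2->1,3->2] -> levels [9 3 5 6]
Step 3: flows [0->3,2->1,3->2] -> levels [8 4 5 6]
Step 4: flows [0->3,2->1,3->2] -> levels [7 5 5 6]
Step 5: flows [0->3,1=2,3->2] -> levels [6 5 6 6]
Step 6: flows [0=3,2->1,2=3] -> levels [6 6 5 6]
Step 7: flows [0=3,1->2,3->2] -> levels [6 5 7 5]
Step 8: flows [0->3,2->1,2->3] -> levels [5 6 5 7]
Step 9: flows [3->0,1->2,3->2] -> levels [6 5 7 5]
  -> period-2 cycle: step 9 state = step 7 state; never stabilizes
  -> state at step 30: (30-7) mod 2 = 1, same as step 8 -> [5 6 5 7]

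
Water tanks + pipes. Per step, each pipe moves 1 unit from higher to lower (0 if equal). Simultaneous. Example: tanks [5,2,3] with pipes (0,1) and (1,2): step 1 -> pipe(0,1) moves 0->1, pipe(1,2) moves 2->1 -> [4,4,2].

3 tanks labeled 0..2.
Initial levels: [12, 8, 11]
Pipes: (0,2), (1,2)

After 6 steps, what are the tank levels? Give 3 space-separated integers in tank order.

Step 1: flows [0->2,2->1] -> levels [11 9 11]
Step 2: flows [0=2,2->1] -> levels [11 10 10]
Step 3: flows [0->2,1=2] -> levels [10 10 11]
Step 4: flows [2->0,2->1] -> levels [11 11 9]
Step 5: flows [0->2,1->2] -> levels [10 10 11]
  -> period-2 cycle: step 5 state = step 3 state
  -> state at step 6: (6-3) mod 2 = 1, same as step 4 -> [11 11 9]

Answer: 11 11 9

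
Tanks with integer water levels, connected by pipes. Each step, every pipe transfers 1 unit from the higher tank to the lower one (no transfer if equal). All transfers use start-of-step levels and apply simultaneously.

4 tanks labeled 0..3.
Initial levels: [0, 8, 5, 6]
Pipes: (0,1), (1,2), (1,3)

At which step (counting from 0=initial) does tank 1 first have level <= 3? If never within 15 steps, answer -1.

Answer: -1

Derivation:
Step 1: flows [1->0,1->2,1->3] -> levels [1 5 6 7]
Step 2: flows [1->0,2->1,3->1] -> levels [2 6 5 6]
Step 3: flows [1->0,1->2,1=3] -> levels [3 4 6 6]
Step 4: flows [1->0,2->1,3->1] -> levels [4 5 5 5]
Step 5: flows [1->0,1=2,1=3] -> levels [5 4 5 5]
Step 6: flows [0->1,2->1,3->1] -> levels [4 7 4 4]
Step 7: flows [1->0,1->2,1->3] -> levels [5 4 5 5]
  -> period-2 cycle (repeats step 5); tank 1 never drops to <=3
Tank 1 never reaches <=3 within 15 steps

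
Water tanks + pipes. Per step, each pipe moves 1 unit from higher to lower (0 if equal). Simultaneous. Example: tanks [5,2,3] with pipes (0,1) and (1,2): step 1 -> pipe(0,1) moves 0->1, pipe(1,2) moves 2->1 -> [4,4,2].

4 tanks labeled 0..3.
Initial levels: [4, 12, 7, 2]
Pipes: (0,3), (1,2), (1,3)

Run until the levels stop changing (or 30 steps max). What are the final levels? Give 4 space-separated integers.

Answer: 6 5 7 7

Derivation:
Step 1: flows [0->3,1->2,1->3] -> levels [3 10 8 4]
Step 2: flows [3->0,1->2,1->3] -> levels [4 8 9 4]
Step 3: flows [0=3,2->1,1->3] -> levels [4 8 8 5]
Step 4: flows [3->0,1=2,1->3] -> levels [5 7 8 5]
Step 5: flows [0=3,2->1,1->3] -> levels [5 7 7 6]
Step 6: flows [3->0,1=2,1->3] -> levels [6 6 7 6]
Step 7: flows [0=3,2->1,1=3] -> levels [6 7 6 6]
Step 8: flows [0=3,1->2,1->3] -> levels [6 5 7 7]
Step 9: flows [3->0,2->1,3->1] -> levels [7 7 6 5]
Step 10: flows [0->3,1->2,1->3] -> levels [6 5 7 7]
  -> period-2 cycle: step 10 state = step 8 state; never stabilizes
  -> state at step 30: (30-8) mod 2 = 0, same as step 8 -> [6 5 7 7]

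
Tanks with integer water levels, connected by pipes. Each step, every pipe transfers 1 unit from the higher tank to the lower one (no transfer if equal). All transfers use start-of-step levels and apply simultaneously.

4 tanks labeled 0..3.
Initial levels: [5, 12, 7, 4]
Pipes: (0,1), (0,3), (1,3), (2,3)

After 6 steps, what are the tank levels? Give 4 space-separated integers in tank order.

Step 1: flows [1->0,0->3,1->3,2->3] -> levels [5 10 6 7]
Step 2: flows [1->0,3->0,1->3,3->2] -> levels [7 8 7 6]
Step 3: flows [1->0,0->3,1->3,2->3] -> levels [7 6 6 9]
Step 4: flows [0->1,3->0,3->1,3->2] -> levels [7 8 7 6]
  -> period-2 cycle: step 4 state = step 2 state
  -> state at step 6: (6-2) mod 2 = 0, same as step 2 -> [7 8 7 6]

Answer: 7 8 7 6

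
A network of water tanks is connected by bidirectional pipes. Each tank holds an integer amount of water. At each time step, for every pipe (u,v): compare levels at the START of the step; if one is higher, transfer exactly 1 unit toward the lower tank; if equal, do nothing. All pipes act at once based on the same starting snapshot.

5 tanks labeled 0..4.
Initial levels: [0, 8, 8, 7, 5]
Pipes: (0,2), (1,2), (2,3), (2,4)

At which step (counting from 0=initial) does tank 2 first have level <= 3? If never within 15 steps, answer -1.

Step 1: flows [2->0,1=2,2->3,2->4] -> levels [1 8 5 8 6]
Step 2: flows [2->0,1->2,3->2,4->2] -> levels [2 7 7 7 5]
Step 3: flows [2->0,1=2,2=3,2->4] -> levels [3 7 5 7 6]
Step 4: flows [2->0,1->2,3->2,4->2] -> levels [4 6 7 6 5]
Step 5: flows [2->0,2->1,2->3,2->4] -> levels [5 7 3 7 6]
Tank 2 first reaches <=3 at step 5

Answer: 5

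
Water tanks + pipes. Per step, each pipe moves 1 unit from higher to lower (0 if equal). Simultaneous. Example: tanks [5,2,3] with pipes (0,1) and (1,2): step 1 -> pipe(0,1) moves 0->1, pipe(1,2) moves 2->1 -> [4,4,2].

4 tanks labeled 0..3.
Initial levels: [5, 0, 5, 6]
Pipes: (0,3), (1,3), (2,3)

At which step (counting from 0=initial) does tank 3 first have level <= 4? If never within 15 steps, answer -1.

Step 1: flows [3->0,3->1,3->2] -> levels [6 1 6 3]
Tank 3 first reaches <=4 at step 1

Answer: 1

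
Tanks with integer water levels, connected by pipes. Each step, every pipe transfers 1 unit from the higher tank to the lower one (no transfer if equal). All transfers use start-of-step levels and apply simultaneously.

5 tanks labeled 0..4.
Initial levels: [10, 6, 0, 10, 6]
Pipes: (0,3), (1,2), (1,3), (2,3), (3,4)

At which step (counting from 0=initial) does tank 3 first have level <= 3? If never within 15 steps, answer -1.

Answer: -1

Derivation:
Step 1: flows [0=3,1->2,3->1,3->2,3->4] -> levels [10 6 2 7 7]
Step 2: flows [0->3,1->2,3->1,3->2,3=4] -> levels [9 6 4 6 7]
Step 3: flows [0->3,1->2,1=3,3->2,4->3] -> levels [8 5 6 7 6]
Step 4: flows [0->3,2->1,3->1,3->2,3->4] -> levels [7 7 6 5 7]
Step 5: flows [0->3,1->2,1->3,2->3,4->3] -> levels [6 5 6 9 6]
Step 6: flows [3->0,2->1,3->1,3->2,3->4] -> levels [7 7 6 5 7]
  -> period-2 cycle (repeats step 4); tank 3 never drops to <=3
Tank 3 never reaches <=3 within 15 steps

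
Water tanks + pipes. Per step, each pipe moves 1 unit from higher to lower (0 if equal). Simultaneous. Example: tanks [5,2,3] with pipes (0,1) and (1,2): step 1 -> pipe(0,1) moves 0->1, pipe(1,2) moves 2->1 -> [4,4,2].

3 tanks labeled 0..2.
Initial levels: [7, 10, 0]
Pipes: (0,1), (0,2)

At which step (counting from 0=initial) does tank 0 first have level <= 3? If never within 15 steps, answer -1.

Step 1: flows [1->0,0->2] -> levels [7 9 1]
Step 2: flows [1->0,0->2] -> levels [7 8 2]
Step 3: flows [1->0,0->2] -> levels [7 7 3]
Step 4: flows [0=1,0->2] -> levels [6 7 4]
Step 5: flows [1->0,0->2] -> levels [6 6 5]
Step 6: flows [0=1,0->2] -> levels [5 6 6]
Step 7: flows [1->0,2->0] -> levels [7 5 5]
Step 8: flows [0->1,0->2] -> levels [5 6 6]
  -> period-2 cycle (repeats step 6); tank 0 never drops to <=3
Tank 0 never reaches <=3 within 15 steps

Answer: -1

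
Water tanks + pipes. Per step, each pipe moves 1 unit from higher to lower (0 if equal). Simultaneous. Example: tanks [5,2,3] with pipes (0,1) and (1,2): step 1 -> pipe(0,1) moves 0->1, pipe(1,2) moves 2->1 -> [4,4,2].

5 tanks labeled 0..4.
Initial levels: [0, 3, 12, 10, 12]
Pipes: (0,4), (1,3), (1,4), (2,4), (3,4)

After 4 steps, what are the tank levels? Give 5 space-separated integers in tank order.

Answer: 4 7 9 8 9

Derivation:
Step 1: flows [4->0,3->1,4->1,2=4,4->3] -> levels [1 5 12 10 9]
Step 2: flows [4->0,3->1,4->1,2->4,3->4] -> levels [2 7 11 8 9]
Step 3: flows [4->0,3->1,4->1,2->4,4->3] -> levels [3 9 10 8 7]
Step 4: flows [4->0,1->3,1->4,2->4,3->4] -> levels [4 7 9 8 9]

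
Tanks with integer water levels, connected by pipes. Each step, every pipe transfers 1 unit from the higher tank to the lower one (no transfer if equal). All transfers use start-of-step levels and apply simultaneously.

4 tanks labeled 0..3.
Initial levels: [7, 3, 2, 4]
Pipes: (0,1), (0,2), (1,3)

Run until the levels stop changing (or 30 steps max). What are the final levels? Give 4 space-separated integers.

Answer: 4 4 4 4

Derivation:
Step 1: flows [0->1,0->2,3->1] -> levels [5 5 3 3]
Step 2: flows [0=1,0->2,1->3] -> levels [4 4 4 4]
Step 3: flows [0=1,0=2,1=3] -> levels [4 4 4 4]
  -> stable (no change)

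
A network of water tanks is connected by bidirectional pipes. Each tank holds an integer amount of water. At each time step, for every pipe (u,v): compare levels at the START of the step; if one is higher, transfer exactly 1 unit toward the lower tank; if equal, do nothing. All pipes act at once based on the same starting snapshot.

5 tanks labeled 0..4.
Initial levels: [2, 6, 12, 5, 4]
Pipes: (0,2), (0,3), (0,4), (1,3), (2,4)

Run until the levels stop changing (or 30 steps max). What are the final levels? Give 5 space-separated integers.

Answer: 4 5 7 6 7

Derivation:
Step 1: flows [2->0,3->0,4->0,1->3,2->4] -> levels [5 5 10 5 4]
Step 2: flows [2->0,0=3,0->4,1=3,2->4] -> levels [5 5 8 5 6]
Step 3: flows [2->0,0=3,4->0,1=3,2->4] -> levels [7 5 6 5 6]
Step 4: flows [0->2,0->3,0->4,1=3,2=4] -> levels [4 5 7 6 7]
Step 5: flows [2->0,3->0,4->0,3->1,2=4] -> levels [7 6 6 4 6]
Step 6: flows [0->2,0->3,0->4,1->3,2=4] -> levels [4 5 7 6 7]
  -> period-2 cycle: step 6 state = step 4 state; never stabilizes
  -> state at step 30: (30-4) mod 2 = 0, same as step 4 -> [4 5 7 6 7]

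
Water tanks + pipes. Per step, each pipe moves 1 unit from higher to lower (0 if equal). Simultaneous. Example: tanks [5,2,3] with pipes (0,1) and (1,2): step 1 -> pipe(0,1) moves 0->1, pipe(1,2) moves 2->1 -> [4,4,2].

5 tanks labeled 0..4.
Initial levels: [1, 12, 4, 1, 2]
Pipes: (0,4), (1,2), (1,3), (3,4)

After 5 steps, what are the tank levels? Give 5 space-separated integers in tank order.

Step 1: flows [4->0,1->2,1->3,4->3] -> levels [2 10 5 3 0]
Step 2: flows [0->4,1->2,1->3,3->4] -> levels [1 8 6 3 2]
Step 3: flows [4->0,1->2,1->3,3->4] -> levels [2 6 7 3 2]
Step 4: flows [0=4,2->1,1->3,3->4] -> levels [2 6 6 3 3]
Step 5: flows [4->0,1=2,1->3,3=4] -> levels [3 5 6 4 2]

Answer: 3 5 6 4 2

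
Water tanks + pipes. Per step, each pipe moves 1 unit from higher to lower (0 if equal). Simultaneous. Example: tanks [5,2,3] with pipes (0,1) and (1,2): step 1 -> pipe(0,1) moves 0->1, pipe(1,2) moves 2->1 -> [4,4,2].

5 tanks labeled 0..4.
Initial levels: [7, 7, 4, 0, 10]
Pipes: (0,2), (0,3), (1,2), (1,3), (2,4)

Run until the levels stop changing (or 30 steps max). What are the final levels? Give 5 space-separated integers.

Answer: 7 7 4 4 6

Derivation:
Step 1: flows [0->2,0->3,1->2,1->3,4->2] -> levels [5 5 7 2 9]
Step 2: flows [2->0,0->3,2->1,1->3,4->2] -> levels [5 5 6 4 8]
Step 3: flows [2->0,0->3,2->1,1->3,4->2] -> levels [5 5 5 6 7]
Step 4: flows [0=2,3->0,1=2,3->1,4->2] -> levels [6 6 6 4 6]
Step 5: flows [0=2,0->3,1=2,1->3,2=4] -> levels [5 5 6 6 6]
Step 6: flows [2->0,3->0,2->1,3->1,2=4] -> levels [7 7 4 4 6]
Step 7: flows [0->2,0->3,1->2,1->3,4->2] -> levels [5 5 7 6 5]
Step 8: flows [2->0,3->0,2->1,3->1,2->4] -> levels [7 7 4 4 6]
  -> period-2 cycle: step 8 state = step 6 state; never stabilizes
  -> state at step 30: (30-6) mod 2 = 0, same as step 6 -> [7 7 4 4 6]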